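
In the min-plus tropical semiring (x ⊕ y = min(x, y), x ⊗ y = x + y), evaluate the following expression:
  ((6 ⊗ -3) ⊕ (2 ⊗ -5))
((6 ⊗ -3) ⊕ (2 ⊗ -5)) = -3

Expand innermost to outermost. Recall ⊕ takes the minimum of its arguments and ⊗ takes their sum. Working out the expression ((6 ⊗ -3) ⊕ (2 ⊗ -5)) gives -3.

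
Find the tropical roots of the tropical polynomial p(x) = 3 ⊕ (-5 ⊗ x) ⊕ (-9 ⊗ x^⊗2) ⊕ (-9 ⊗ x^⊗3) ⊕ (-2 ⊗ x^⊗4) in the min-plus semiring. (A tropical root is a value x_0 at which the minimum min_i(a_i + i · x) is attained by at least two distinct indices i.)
Roots: {-7, 0, 4, 8}

Each tropical root is a break point of the lower envelope of the lines y = a_i + i · x (there are 5 lines, with slopes 0, 1, ..., 4). Only the lines that attain the minimum somewhere contribute to roots; other lines are dominated. Here the surviving (envelope) indices are i = 4, i = 3, i = 2, i = 1, i = 0.
Intersections between consecutive envelope lines give the roots: for adjacent envelope indices i < j the intersection is x = (a_i − a_j) / (j − i). Reading off the sorted break points: {-7, 0, 4, 8}.
Verification: at each break x_0, at least two indices attain the minimum of min_i(a_i + i · x_0).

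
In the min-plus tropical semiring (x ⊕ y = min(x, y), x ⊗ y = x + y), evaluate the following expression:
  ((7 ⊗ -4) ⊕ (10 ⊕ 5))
((7 ⊗ -4) ⊕ (10 ⊕ 5)) = 3

Expand innermost to outermost. Recall ⊕ takes the minimum of its arguments and ⊗ takes their sum. Working out the expression ((7 ⊗ -4) ⊕ (10 ⊕ 5)) gives 3.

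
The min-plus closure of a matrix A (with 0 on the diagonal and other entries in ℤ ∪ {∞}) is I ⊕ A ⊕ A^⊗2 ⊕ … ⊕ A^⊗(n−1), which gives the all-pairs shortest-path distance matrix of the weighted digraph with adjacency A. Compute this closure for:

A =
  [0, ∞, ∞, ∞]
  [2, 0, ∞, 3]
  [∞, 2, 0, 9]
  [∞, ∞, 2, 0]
Closure =
  [0, ∞, ∞, ∞]
  [2, 0, 5, 3]
  [4, 2, 0, 5]
  [6, 4, 2, 0]

This is the Floyd-Warshall all-pairs shortest-path computation. For each intermediate vertex k = 0, 1, …, 3, update dist[i][j] ← min(dist[i][j], dist[i][k] + dist[k][j]). The final matrix gives, for each (i, j), the minimum total weight of any directed path from i to j (possibly empty when i = j).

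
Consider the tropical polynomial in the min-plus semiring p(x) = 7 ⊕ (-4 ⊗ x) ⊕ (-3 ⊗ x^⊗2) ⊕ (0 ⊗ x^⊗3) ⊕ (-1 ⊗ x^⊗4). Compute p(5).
p(5) = 1

A tropical monomial a ⊗ x^⊗i evaluates to a + i · x. Evaluating each term at x = 5:
  Term 0 contributes 7 + 0 · 5 = 7
  Term 1 contributes -4 + 1 · 5 = 1
  Term 2 contributes -3 + 2 · 5 = 7
  Term 3 contributes 0 + 3 · 5 = 15
  Term 4 contributes -1 + 4 · 5 = 19
p(5) = ⊕ of these = min[7, 1, 7, 15, 19] = 1.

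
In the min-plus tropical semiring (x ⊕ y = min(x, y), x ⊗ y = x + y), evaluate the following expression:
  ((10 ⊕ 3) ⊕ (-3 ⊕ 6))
((10 ⊕ 3) ⊕ (-3 ⊕ 6)) = -3

Expand innermost to outermost. Recall ⊕ takes the minimum of its arguments and ⊗ takes their sum. Working out the expression ((10 ⊕ 3) ⊕ (-3 ⊕ 6)) gives -3.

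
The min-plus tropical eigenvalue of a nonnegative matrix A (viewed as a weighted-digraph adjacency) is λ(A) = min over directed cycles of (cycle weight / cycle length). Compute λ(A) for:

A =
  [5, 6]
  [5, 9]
λ(A) = 5

Enumerate directed cycles and compute their means (weight / length). Sample:
  cycle 0 → 0: weight = 5, length = 1, mean = 5/1 ≈ 5.000
  cycle 1 → 1: weight = 9, length = 1, mean = 9/1 ≈ 9.000
  cycle 0 → 1 → 0: weight = 11, length = 2, mean = 11/2 ≈ 5.500
  cycle 1 → 0 → 1: weight = 11, length = 2, mean = 11/2 ≈ 5.500
Minimum mean = 5.000, attained e.g. along the cycle 0 → 0 with weight 5 and length 1. So λ(A) = 5/1 = 5.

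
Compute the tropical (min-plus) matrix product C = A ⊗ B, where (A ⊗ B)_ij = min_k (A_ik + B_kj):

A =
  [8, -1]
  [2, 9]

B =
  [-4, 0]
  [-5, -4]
A ⊗ B =
  [-6, -5]
  [-2, 2]

Apply the min-plus product entry-by-entry:
  C[0][0] = min over k of (A[0][0] + B[0][0] = 8 + -4 = 4, A[0][1] + B[1][0] = -1 + -5 = -6) = -6 (attained at k = 1)
  C[0][1] = min over k of (A[0][0] + B[0][1] = 8 + 0 = 8, A[0][1] + B[1][1] = -1 + -4 = -5) = -5 (attained at k = 1)
  C[1][0] = min over k of (A[1][0] + B[0][0] = 2 + -4 = -2, A[1][1] + B[1][0] = 9 + -5 = 4) = -2 (attained at k = 0)
  C[1][1] = min over k of (A[1][0] + B[0][1] = 2 + 0 = 2, A[1][1] + B[1][1] = 9 + -4 = 5) = 2 (attained at k = 0)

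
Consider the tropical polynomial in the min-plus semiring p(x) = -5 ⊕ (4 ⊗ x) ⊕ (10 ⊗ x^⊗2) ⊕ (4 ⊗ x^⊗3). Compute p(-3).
p(-3) = -5

A tropical monomial a ⊗ x^⊗i evaluates to a + i · x. Evaluating each term at x = -3:
  Term 0 contributes -5 + 0 · -3 = -5
  Term 1 contributes 4 + 1 · -3 = 1
  Term 2 contributes 10 + 2 · -3 = 4
  Term 3 contributes 4 + 3 · -3 = -5
p(-3) = ⊕ of these = min[-5, 1, 4, -5] = -5.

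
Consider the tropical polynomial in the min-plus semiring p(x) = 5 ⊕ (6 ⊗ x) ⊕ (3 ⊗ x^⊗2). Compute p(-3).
p(-3) = -3

A tropical monomial a ⊗ x^⊗i evaluates to a + i · x. Evaluating each term at x = -3:
  Term 0 contributes 5 + 0 · -3 = 5
  Term 1 contributes 6 + 1 · -3 = 3
  Term 2 contributes 3 + 2 · -3 = -3
p(-3) = ⊕ of these = min[5, 3, -3] = -3.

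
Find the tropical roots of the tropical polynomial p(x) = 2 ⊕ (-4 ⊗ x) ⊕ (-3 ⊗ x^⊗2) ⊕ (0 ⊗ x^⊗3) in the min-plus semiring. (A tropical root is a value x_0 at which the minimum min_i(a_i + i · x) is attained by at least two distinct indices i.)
Roots: {-3, -1, 6}

Each tropical root is a break point of the lower envelope of the lines y = a_i + i · x (there are 4 lines, with slopes 0, 1, ..., 3). Only the lines that attain the minimum somewhere contribute to roots; other lines are dominated. Here the surviving (envelope) indices are i = 3, i = 2, i = 1, i = 0.
Intersections between consecutive envelope lines give the roots: for adjacent envelope indices i < j the intersection is x = (a_i − a_j) / (j − i). Reading off the sorted break points: {-3, -1, 6}.
Verification: at each break x_0, at least two indices attain the minimum of min_i(a_i + i · x_0).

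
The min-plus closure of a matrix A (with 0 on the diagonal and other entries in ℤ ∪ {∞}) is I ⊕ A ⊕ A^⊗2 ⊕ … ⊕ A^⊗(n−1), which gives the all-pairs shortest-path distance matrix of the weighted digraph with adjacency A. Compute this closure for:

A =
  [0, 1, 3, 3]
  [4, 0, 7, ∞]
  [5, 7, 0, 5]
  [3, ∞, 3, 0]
Closure =
  [0, 1, 3, 3]
  [4, 0, 7, 7]
  [5, 6, 0, 5]
  [3, 4, 3, 0]

This is the Floyd-Warshall all-pairs shortest-path computation. For each intermediate vertex k = 0, 1, …, 3, update dist[i][j] ← min(dist[i][j], dist[i][k] + dist[k][j]). The final matrix gives, for each (i, j), the minimum total weight of any directed path from i to j (possibly empty when i = j).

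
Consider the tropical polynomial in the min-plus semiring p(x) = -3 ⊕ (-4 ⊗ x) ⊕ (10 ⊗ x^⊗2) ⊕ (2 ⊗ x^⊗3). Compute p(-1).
p(-1) = -5

A tropical monomial a ⊗ x^⊗i evaluates to a + i · x. Evaluating each term at x = -1:
  Term 0 contributes -3 + 0 · -1 = -3
  Term 1 contributes -4 + 1 · -1 = -5
  Term 2 contributes 10 + 2 · -1 = 8
  Term 3 contributes 2 + 3 · -1 = -1
p(-1) = ⊕ of these = min[-3, -5, 8, -1] = -5.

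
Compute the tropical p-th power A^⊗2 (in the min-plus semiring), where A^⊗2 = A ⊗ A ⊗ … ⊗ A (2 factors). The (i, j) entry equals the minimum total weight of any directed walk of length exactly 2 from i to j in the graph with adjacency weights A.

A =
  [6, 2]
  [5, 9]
A^⊗2 =
  [7, 8]
  [11, 7]

Each entry (A^⊗2)_ij equals the minimum over all length-2 walks i = v_0 → v_1 → … → v_2 = j of Σ_t A[v_t][v_{t+1}]. For example, for (i, j) = (0, 1) we minimise over 2 possible intermediate vertex sequences; the minimum is 8, attained along the walk 0 → 0 → 1.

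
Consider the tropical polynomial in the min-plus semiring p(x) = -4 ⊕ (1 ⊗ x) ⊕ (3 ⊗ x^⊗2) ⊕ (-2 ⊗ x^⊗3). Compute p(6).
p(6) = -4

A tropical monomial a ⊗ x^⊗i evaluates to a + i · x. Evaluating each term at x = 6:
  Term 0 contributes -4 + 0 · 6 = -4
  Term 1 contributes 1 + 1 · 6 = 7
  Term 2 contributes 3 + 2 · 6 = 15
  Term 3 contributes -2 + 3 · 6 = 16
p(6) = ⊕ of these = min[-4, 7, 15, 16] = -4.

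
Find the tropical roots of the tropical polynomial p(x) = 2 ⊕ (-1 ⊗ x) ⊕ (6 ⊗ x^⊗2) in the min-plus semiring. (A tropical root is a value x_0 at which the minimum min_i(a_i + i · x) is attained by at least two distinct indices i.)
Roots: {-7, 3}

Each tropical root is a break point of the lower envelope of the lines y = a_i + i · x (there are 3 lines, with slopes 0, 1, ..., 2). Only the lines that attain the minimum somewhere contribute to roots; other lines are dominated. Here the surviving (envelope) indices are i = 2, i = 1, i = 0.
Intersections between consecutive envelope lines give the roots: for adjacent envelope indices i < j the intersection is x = (a_i − a_j) / (j − i). Reading off the sorted break points: {-7, 3}.
Verification: at each break x_0, at least two indices attain the minimum of min_i(a_i + i · x_0).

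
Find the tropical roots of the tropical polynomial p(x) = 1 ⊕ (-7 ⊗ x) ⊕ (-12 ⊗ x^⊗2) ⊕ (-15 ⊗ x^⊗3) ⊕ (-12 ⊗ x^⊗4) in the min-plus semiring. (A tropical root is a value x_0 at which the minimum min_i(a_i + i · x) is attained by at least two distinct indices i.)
Roots: {-3, 3, 5, 8}

Each tropical root is a break point of the lower envelope of the lines y = a_i + i · x (there are 5 lines, with slopes 0, 1, ..., 4). Only the lines that attain the minimum somewhere contribute to roots; other lines are dominated. Here the surviving (envelope) indices are i = 4, i = 3, i = 2, i = 1, i = 0.
Intersections between consecutive envelope lines give the roots: for adjacent envelope indices i < j the intersection is x = (a_i − a_j) / (j − i). Reading off the sorted break points: {-3, 3, 5, 8}.
Verification: at each break x_0, at least two indices attain the minimum of min_i(a_i + i · x_0).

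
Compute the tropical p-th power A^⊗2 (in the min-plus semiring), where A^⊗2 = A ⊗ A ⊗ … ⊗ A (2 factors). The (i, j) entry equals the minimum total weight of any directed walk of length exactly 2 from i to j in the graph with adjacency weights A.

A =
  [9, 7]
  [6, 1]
A^⊗2 =
  [13, 8]
  [7, 2]

Each entry (A^⊗2)_ij equals the minimum over all length-2 walks i = v_0 → v_1 → … → v_2 = j of Σ_t A[v_t][v_{t+1}]. For example, for (i, j) = (0, 1) we minimise over 2 possible intermediate vertex sequences; the minimum is 8, attained along the walk 0 → 1 → 1.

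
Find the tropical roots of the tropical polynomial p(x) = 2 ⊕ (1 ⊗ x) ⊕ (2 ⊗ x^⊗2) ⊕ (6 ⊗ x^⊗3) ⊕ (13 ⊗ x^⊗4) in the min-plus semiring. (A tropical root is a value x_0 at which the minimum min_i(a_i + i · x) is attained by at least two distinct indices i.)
Roots: {-7, -4, -1, 1}

Each tropical root is a break point of the lower envelope of the lines y = a_i + i · x (there are 5 lines, with slopes 0, 1, ..., 4). Only the lines that attain the minimum somewhere contribute to roots; other lines are dominated. Here the surviving (envelope) indices are i = 4, i = 3, i = 2, i = 1, i = 0.
Intersections between consecutive envelope lines give the roots: for adjacent envelope indices i < j the intersection is x = (a_i − a_j) / (j − i). Reading off the sorted break points: {-7, -4, -1, 1}.
Verification: at each break x_0, at least two indices attain the minimum of min_i(a_i + i · x_0).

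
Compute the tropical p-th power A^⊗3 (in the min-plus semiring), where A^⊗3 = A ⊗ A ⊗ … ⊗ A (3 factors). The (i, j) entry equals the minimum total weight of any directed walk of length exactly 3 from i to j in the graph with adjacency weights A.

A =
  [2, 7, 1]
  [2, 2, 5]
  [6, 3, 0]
A^⊗3 =
  [6, 4, 1]
  [6, 6, 3]
  [5, 3, 0]

Each entry (A^⊗3)_ij equals the minimum over all length-3 walks i = v_0 → v_1 → … → v_3 = j of Σ_t A[v_t][v_{t+1}]. For example, for (i, j) = (0, 2) we minimise over 9 possible intermediate vertex sequences; the minimum is 1, attained along the walk 0 → 2 → 2 → 2.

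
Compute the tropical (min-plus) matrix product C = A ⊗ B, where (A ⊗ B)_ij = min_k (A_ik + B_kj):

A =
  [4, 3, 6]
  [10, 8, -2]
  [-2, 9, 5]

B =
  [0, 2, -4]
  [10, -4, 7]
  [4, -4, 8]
A ⊗ B =
  [4, -1, 0]
  [2, -6, 6]
  [-2, 0, -6]

Apply the min-plus product entry-by-entry:
  C[0][0] = min over k of (A[0][0] + B[0][0] = 4 + 0 = 4, A[0][1] + B[1][0] = 3 + 10 = 13, A[0][2] + B[2][0] = 6 + 4 = 10) = 4 (attained at k = 0)
  C[0][1] = min over k of (A[0][0] + B[0][1] = 4 + 2 = 6, A[0][1] + B[1][1] = 3 + -4 = -1, A[0][2] + B[2][1] = 6 + -4 = 2) = -1 (attained at k = 1)
  C[0][2] = min over k of (A[0][0] + B[0][2] = 4 + -4 = 0, A[0][1] + B[1][2] = 3 + 7 = 10, A[0][2] + B[2][2] = 6 + 8 = 14) = 0 (attained at k = 0)
  C[1][0] = min over k of (A[1][0] + B[0][0] = 10 + 0 = 10, A[1][1] + B[1][0] = 8 + 10 = 18, A[1][2] + B[2][0] = -2 + 4 = 2) = 2 (attained at k = 2)
  C[1][1] = min over k of (A[1][0] + B[0][1] = 10 + 2 = 12, A[1][1] + B[1][1] = 8 + -4 = 4, A[1][2] + B[2][1] = -2 + -4 = -6) = -6 (attained at k = 2)
  C[1][2] = min over k of (A[1][0] + B[0][2] = 10 + -4 = 6, A[1][1] + B[1][2] = 8 + 7 = 15, A[1][2] + B[2][2] = -2 + 8 = 6) = 6 (attained at k = 0)
  C[2][0] = min over k of (A[2][0] + B[0][0] = -2 + 0 = -2, A[2][1] + B[1][0] = 9 + 10 = 19, A[2][2] + B[2][0] = 5 + 4 = 9) = -2 (attained at k = 0)
  C[2][1] = min over k of (A[2][0] + B[0][1] = -2 + 2 = 0, A[2][1] + B[1][1] = 9 + -4 = 5, A[2][2] + B[2][1] = 5 + -4 = 1) = 0 (attained at k = 0)
  C[2][2] = min over k of (A[2][0] + B[0][2] = -2 + -4 = -6, A[2][1] + B[1][2] = 9 + 7 = 16, A[2][2] + B[2][2] = 5 + 8 = 13) = -6 (attained at k = 0)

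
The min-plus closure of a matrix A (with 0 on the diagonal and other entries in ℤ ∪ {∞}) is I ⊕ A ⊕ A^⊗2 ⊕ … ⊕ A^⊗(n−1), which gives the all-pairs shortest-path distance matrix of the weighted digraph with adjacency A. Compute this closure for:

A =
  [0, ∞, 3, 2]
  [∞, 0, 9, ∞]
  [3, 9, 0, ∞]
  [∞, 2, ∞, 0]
Closure =
  [0, 4, 3, 2]
  [12, 0, 9, 14]
  [3, 7, 0, 5]
  [14, 2, 11, 0]

This is the Floyd-Warshall all-pairs shortest-path computation. For each intermediate vertex k = 0, 1, …, 3, update dist[i][j] ← min(dist[i][j], dist[i][k] + dist[k][j]). The final matrix gives, for each (i, j), the minimum total weight of any directed path from i to j (possibly empty when i = j).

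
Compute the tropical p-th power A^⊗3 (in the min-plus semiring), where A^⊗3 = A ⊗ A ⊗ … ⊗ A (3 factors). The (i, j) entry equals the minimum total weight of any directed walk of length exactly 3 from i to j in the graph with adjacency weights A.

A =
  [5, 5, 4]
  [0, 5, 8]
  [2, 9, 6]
A^⊗3 =
  [10, 10, 9]
  [5, 10, 9]
  [7, 12, 11]

Each entry (A^⊗3)_ij equals the minimum over all length-3 walks i = v_0 → v_1 → … → v_3 = j of Σ_t A[v_t][v_{t+1}]. For example, for (i, j) = (0, 2) we minimise over 9 possible intermediate vertex sequences; the minimum is 9, attained along the walk 0 → 1 → 0 → 2.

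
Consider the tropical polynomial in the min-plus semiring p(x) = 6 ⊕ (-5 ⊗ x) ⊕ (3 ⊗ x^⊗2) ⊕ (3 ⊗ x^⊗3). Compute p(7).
p(7) = 2

A tropical monomial a ⊗ x^⊗i evaluates to a + i · x. Evaluating each term at x = 7:
  Term 0 contributes 6 + 0 · 7 = 6
  Term 1 contributes -5 + 1 · 7 = 2
  Term 2 contributes 3 + 2 · 7 = 17
  Term 3 contributes 3 + 3 · 7 = 24
p(7) = ⊕ of these = min[6, 2, 17, 24] = 2.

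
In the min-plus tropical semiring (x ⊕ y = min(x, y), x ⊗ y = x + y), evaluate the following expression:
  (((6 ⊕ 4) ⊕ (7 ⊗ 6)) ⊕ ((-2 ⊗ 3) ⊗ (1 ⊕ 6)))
(((6 ⊕ 4) ⊕ (7 ⊗ 6)) ⊕ ((-2 ⊗ 3) ⊗ (1 ⊕ 6))) = 2

Expand innermost to outermost. Recall ⊕ takes the minimum of its arguments and ⊗ takes their sum. Working out the expression (((6 ⊕ 4) ⊕ (7 ⊗ 6)) ⊕ ((-2 ⊗ 3) ⊗ (1 ⊕ 6))) gives 2.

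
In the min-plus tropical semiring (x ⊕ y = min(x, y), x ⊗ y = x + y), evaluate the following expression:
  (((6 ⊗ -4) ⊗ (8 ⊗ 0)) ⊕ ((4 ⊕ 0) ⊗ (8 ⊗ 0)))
(((6 ⊗ -4) ⊗ (8 ⊗ 0)) ⊕ ((4 ⊕ 0) ⊗ (8 ⊗ 0))) = 8

Expand innermost to outermost. Recall ⊕ takes the minimum of its arguments and ⊗ takes their sum. Working out the expression (((6 ⊗ -4) ⊗ (8 ⊗ 0)) ⊕ ((4 ⊕ 0) ⊗ (8 ⊗ 0))) gives 8.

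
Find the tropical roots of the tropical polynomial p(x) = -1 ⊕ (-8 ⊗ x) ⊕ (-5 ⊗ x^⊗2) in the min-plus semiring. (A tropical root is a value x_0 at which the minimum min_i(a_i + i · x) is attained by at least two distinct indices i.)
Roots: {-3, 7}

Each tropical root is a break point of the lower envelope of the lines y = a_i + i · x (there are 3 lines, with slopes 0, 1, ..., 2). Only the lines that attain the minimum somewhere contribute to roots; other lines are dominated. Here the surviving (envelope) indices are i = 2, i = 1, i = 0.
Intersections between consecutive envelope lines give the roots: for adjacent envelope indices i < j the intersection is x = (a_i − a_j) / (j − i). Reading off the sorted break points: {-3, 7}.
Verification: at each break x_0, at least two indices attain the minimum of min_i(a_i + i · x_0).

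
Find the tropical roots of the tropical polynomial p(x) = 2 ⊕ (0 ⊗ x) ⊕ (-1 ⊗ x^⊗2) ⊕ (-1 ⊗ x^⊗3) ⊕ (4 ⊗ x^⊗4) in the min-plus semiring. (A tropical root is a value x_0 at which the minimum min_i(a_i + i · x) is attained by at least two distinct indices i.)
Roots: {-5, 0, 1, 2}

Each tropical root is a break point of the lower envelope of the lines y = a_i + i · x (there are 5 lines, with slopes 0, 1, ..., 4). Only the lines that attain the minimum somewhere contribute to roots; other lines are dominated. Here the surviving (envelope) indices are i = 4, i = 3, i = 2, i = 1, i = 0.
Intersections between consecutive envelope lines give the roots: for adjacent envelope indices i < j the intersection is x = (a_i − a_j) / (j − i). Reading off the sorted break points: {-5, 0, 1, 2}.
Verification: at each break x_0, at least two indices attain the minimum of min_i(a_i + i · x_0).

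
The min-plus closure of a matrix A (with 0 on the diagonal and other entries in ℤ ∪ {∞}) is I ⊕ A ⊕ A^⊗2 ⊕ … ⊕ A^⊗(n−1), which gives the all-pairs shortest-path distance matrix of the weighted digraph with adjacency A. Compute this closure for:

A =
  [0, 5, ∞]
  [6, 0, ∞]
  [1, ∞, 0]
Closure =
  [0, 5, ∞]
  [6, 0, ∞]
  [1, 6, 0]

This is the Floyd-Warshall all-pairs shortest-path computation. For each intermediate vertex k = 0, 1, …, 2, update dist[i][j] ← min(dist[i][j], dist[i][k] + dist[k][j]). The final matrix gives, for each (i, j), the minimum total weight of any directed path from i to j (possibly empty when i = j).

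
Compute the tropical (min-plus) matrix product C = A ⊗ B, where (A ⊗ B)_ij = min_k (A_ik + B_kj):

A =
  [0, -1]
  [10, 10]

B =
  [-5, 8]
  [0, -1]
A ⊗ B =
  [-5, -2]
  [5, 9]

Apply the min-plus product entry-by-entry:
  C[0][0] = min over k of (A[0][0] + B[0][0] = 0 + -5 = -5, A[0][1] + B[1][0] = -1 + 0 = -1) = -5 (attained at k = 0)
  C[0][1] = min over k of (A[0][0] + B[0][1] = 0 + 8 = 8, A[0][1] + B[1][1] = -1 + -1 = -2) = -2 (attained at k = 1)
  C[1][0] = min over k of (A[1][0] + B[0][0] = 10 + -5 = 5, A[1][1] + B[1][0] = 10 + 0 = 10) = 5 (attained at k = 0)
  C[1][1] = min over k of (A[1][0] + B[0][1] = 10 + 8 = 18, A[1][1] + B[1][1] = 10 + -1 = 9) = 9 (attained at k = 1)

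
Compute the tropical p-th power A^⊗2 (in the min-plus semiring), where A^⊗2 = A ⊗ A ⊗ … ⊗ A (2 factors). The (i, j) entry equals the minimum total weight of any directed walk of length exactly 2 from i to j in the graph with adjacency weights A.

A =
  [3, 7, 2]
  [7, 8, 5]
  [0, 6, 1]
A^⊗2 =
  [2, 8, 3]
  [5, 11, 6]
  [1, 7, 2]

Each entry (A^⊗2)_ij equals the minimum over all length-2 walks i = v_0 → v_1 → … → v_2 = j of Σ_t A[v_t][v_{t+1}]. For example, for (i, j) = (0, 2) we minimise over 3 possible intermediate vertex sequences; the minimum is 3, attained along the walk 0 → 2 → 2.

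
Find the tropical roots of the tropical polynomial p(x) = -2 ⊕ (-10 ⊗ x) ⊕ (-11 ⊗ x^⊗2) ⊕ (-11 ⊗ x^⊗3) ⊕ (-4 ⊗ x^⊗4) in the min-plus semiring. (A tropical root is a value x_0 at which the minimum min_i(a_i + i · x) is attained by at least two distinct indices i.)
Roots: {-7, 0, 1, 8}

Each tropical root is a break point of the lower envelope of the lines y = a_i + i · x (there are 5 lines, with slopes 0, 1, ..., 4). Only the lines that attain the minimum somewhere contribute to roots; other lines are dominated. Here the surviving (envelope) indices are i = 4, i = 3, i = 2, i = 1, i = 0.
Intersections between consecutive envelope lines give the roots: for adjacent envelope indices i < j the intersection is x = (a_i − a_j) / (j − i). Reading off the sorted break points: {-7, 0, 1, 8}.
Verification: at each break x_0, at least two indices attain the minimum of min_i(a_i + i · x_0).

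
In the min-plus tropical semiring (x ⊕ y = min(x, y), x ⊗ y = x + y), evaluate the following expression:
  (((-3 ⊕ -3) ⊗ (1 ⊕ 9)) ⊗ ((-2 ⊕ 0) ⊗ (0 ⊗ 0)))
(((-3 ⊕ -3) ⊗ (1 ⊕ 9)) ⊗ ((-2 ⊕ 0) ⊗ (0 ⊗ 0))) = -4

Expand innermost to outermost. Recall ⊕ takes the minimum of its arguments and ⊗ takes their sum. Working out the expression (((-3 ⊕ -3) ⊗ (1 ⊕ 9)) ⊗ ((-2 ⊕ 0) ⊗ (0 ⊗ 0))) gives -4.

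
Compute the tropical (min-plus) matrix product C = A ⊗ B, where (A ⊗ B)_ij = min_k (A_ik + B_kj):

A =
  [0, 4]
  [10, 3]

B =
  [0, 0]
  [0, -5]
A ⊗ B =
  [0, -1]
  [3, -2]

Apply the min-plus product entry-by-entry:
  C[0][0] = min over k of (A[0][0] + B[0][0] = 0 + 0 = 0, A[0][1] + B[1][0] = 4 + 0 = 4) = 0 (attained at k = 0)
  C[0][1] = min over k of (A[0][0] + B[0][1] = 0 + 0 = 0, A[0][1] + B[1][1] = 4 + -5 = -1) = -1 (attained at k = 1)
  C[1][0] = min over k of (A[1][0] + B[0][0] = 10 + 0 = 10, A[1][1] + B[1][0] = 3 + 0 = 3) = 3 (attained at k = 1)
  C[1][1] = min over k of (A[1][0] + B[0][1] = 10 + 0 = 10, A[1][1] + B[1][1] = 3 + -5 = -2) = -2 (attained at k = 1)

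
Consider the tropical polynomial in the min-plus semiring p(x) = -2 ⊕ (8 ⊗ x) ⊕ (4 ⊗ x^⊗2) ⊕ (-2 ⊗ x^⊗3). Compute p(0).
p(0) = -2

A tropical monomial a ⊗ x^⊗i evaluates to a + i · x. Evaluating each term at x = 0:
  Term 0 contributes -2 + 0 · 0 = -2
  Term 1 contributes 8 + 1 · 0 = 8
  Term 2 contributes 4 + 2 · 0 = 4
  Term 3 contributes -2 + 3 · 0 = -2
p(0) = ⊕ of these = min[-2, 8, 4, -2] = -2.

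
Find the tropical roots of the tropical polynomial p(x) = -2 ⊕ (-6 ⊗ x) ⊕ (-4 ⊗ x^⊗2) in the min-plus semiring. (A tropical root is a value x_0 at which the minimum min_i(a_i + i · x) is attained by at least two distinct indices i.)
Roots: {-2, 4}

Each tropical root is a break point of the lower envelope of the lines y = a_i + i · x (there are 3 lines, with slopes 0, 1, ..., 2). Only the lines that attain the minimum somewhere contribute to roots; other lines are dominated. Here the surviving (envelope) indices are i = 2, i = 1, i = 0.
Intersections between consecutive envelope lines give the roots: for adjacent envelope indices i < j the intersection is x = (a_i − a_j) / (j − i). Reading off the sorted break points: {-2, 4}.
Verification: at each break x_0, at least two indices attain the minimum of min_i(a_i + i · x_0).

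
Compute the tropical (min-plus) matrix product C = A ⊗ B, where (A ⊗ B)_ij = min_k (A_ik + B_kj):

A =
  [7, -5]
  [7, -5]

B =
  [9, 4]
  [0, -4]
A ⊗ B =
  [-5, -9]
  [-5, -9]

Apply the min-plus product entry-by-entry:
  C[0][0] = min over k of (A[0][0] + B[0][0] = 7 + 9 = 16, A[0][1] + B[1][0] = -5 + 0 = -5) = -5 (attained at k = 1)
  C[0][1] = min over k of (A[0][0] + B[0][1] = 7 + 4 = 11, A[0][1] + B[1][1] = -5 + -4 = -9) = -9 (attained at k = 1)
  C[1][0] = min over k of (A[1][0] + B[0][0] = 7 + 9 = 16, A[1][1] + B[1][0] = -5 + 0 = -5) = -5 (attained at k = 1)
  C[1][1] = min over k of (A[1][0] + B[0][1] = 7 + 4 = 11, A[1][1] + B[1][1] = -5 + -4 = -9) = -9 (attained at k = 1)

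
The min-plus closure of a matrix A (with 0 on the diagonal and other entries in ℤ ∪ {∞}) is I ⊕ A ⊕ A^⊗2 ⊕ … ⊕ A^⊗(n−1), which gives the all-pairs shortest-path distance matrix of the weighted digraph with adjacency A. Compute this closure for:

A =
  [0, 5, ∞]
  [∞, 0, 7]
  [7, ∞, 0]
Closure =
  [0, 5, 12]
  [14, 0, 7]
  [7, 12, 0]

This is the Floyd-Warshall all-pairs shortest-path computation. For each intermediate vertex k = 0, 1, …, 2, update dist[i][j] ← min(dist[i][j], dist[i][k] + dist[k][j]). The final matrix gives, for each (i, j), the minimum total weight of any directed path from i to j (possibly empty when i = j).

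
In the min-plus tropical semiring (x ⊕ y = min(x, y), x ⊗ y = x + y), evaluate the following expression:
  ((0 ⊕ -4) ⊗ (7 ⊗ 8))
((0 ⊕ -4) ⊗ (7 ⊗ 8)) = 11

Expand innermost to outermost. Recall ⊕ takes the minimum of its arguments and ⊗ takes their sum. Working out the expression ((0 ⊕ -4) ⊗ (7 ⊗ 8)) gives 11.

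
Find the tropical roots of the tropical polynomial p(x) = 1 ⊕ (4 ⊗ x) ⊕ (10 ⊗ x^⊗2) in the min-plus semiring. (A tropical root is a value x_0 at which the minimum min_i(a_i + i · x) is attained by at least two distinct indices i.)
Roots: {-6, -3}

Each tropical root is a break point of the lower envelope of the lines y = a_i + i · x (there are 3 lines, with slopes 0, 1, ..., 2). Only the lines that attain the minimum somewhere contribute to roots; other lines are dominated. Here the surviving (envelope) indices are i = 2, i = 1, i = 0.
Intersections between consecutive envelope lines give the roots: for adjacent envelope indices i < j the intersection is x = (a_i − a_j) / (j − i). Reading off the sorted break points: {-6, -3}.
Verification: at each break x_0, at least two indices attain the minimum of min_i(a_i + i · x_0).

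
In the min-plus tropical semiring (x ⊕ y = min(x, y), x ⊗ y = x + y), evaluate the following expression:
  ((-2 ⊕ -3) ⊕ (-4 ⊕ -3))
((-2 ⊕ -3) ⊕ (-4 ⊕ -3)) = -4

Expand innermost to outermost. Recall ⊕ takes the minimum of its arguments and ⊗ takes their sum. Working out the expression ((-2 ⊕ -3) ⊕ (-4 ⊕ -3)) gives -4.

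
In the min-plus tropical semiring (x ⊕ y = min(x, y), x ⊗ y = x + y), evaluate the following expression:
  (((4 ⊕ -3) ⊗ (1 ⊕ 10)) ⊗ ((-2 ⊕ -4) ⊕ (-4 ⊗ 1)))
(((4 ⊕ -3) ⊗ (1 ⊕ 10)) ⊗ ((-2 ⊕ -4) ⊕ (-4 ⊗ 1))) = -6

Expand innermost to outermost. Recall ⊕ takes the minimum of its arguments and ⊗ takes their sum. Working out the expression (((4 ⊕ -3) ⊗ (1 ⊕ 10)) ⊗ ((-2 ⊕ -4) ⊕ (-4 ⊗ 1))) gives -6.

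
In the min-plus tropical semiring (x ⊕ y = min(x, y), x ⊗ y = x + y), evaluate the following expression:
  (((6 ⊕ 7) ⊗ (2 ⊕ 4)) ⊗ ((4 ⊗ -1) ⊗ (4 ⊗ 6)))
(((6 ⊕ 7) ⊗ (2 ⊕ 4)) ⊗ ((4 ⊗ -1) ⊗ (4 ⊗ 6))) = 21

Expand innermost to outermost. Recall ⊕ takes the minimum of its arguments and ⊗ takes their sum. Working out the expression (((6 ⊕ 7) ⊗ (2 ⊕ 4)) ⊗ ((4 ⊗ -1) ⊗ (4 ⊗ 6))) gives 21.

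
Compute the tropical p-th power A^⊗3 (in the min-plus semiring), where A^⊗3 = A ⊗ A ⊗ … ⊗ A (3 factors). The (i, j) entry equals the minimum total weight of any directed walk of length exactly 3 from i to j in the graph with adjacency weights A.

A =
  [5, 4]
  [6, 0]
A^⊗3 =
  [10, 4]
  [6, 0]

Each entry (A^⊗3)_ij equals the minimum over all length-3 walks i = v_0 → v_1 → … → v_3 = j of Σ_t A[v_t][v_{t+1}]. For example, for (i, j) = (0, 1) we minimise over 4 possible intermediate vertex sequences; the minimum is 4, attained along the walk 0 → 1 → 1 → 1.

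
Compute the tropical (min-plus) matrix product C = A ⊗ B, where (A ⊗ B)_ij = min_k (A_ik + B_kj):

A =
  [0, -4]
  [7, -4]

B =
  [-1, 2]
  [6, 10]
A ⊗ B =
  [-1, 2]
  [2, 6]

Apply the min-plus product entry-by-entry:
  C[0][0] = min over k of (A[0][0] + B[0][0] = 0 + -1 = -1, A[0][1] + B[1][0] = -4 + 6 = 2) = -1 (attained at k = 0)
  C[0][1] = min over k of (A[0][0] + B[0][1] = 0 + 2 = 2, A[0][1] + B[1][1] = -4 + 10 = 6) = 2 (attained at k = 0)
  C[1][0] = min over k of (A[1][0] + B[0][0] = 7 + -1 = 6, A[1][1] + B[1][0] = -4 + 6 = 2) = 2 (attained at k = 1)
  C[1][1] = min over k of (A[1][0] + B[0][1] = 7 + 2 = 9, A[1][1] + B[1][1] = -4 + 10 = 6) = 6 (attained at k = 1)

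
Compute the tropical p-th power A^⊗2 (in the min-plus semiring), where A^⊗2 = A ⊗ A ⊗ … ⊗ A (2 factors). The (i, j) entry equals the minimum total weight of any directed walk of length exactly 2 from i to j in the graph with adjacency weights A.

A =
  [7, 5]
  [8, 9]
A^⊗2 =
  [13, 12]
  [15, 13]

Each entry (A^⊗2)_ij equals the minimum over all length-2 walks i = v_0 → v_1 → … → v_2 = j of Σ_t A[v_t][v_{t+1}]. For example, for (i, j) = (0, 1) we minimise over 2 possible intermediate vertex sequences; the minimum is 12, attained along the walk 0 → 0 → 1.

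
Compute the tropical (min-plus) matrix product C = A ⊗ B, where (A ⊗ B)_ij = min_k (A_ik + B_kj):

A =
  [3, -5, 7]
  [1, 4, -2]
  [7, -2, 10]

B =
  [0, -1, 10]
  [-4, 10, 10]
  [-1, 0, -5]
A ⊗ B =
  [-9, 2, 2]
  [-3, -2, -7]
  [-6, 6, 5]

Apply the min-plus product entry-by-entry:
  C[0][0] = min over k of (A[0][0] + B[0][0] = 3 + 0 = 3, A[0][1] + B[1][0] = -5 + -4 = -9, A[0][2] + B[2][0] = 7 + -1 = 6) = -9 (attained at k = 1)
  C[0][1] = min over k of (A[0][0] + B[0][1] = 3 + -1 = 2, A[0][1] + B[1][1] = -5 + 10 = 5, A[0][2] + B[2][1] = 7 + 0 = 7) = 2 (attained at k = 0)
  C[0][2] = min over k of (A[0][0] + B[0][2] = 3 + 10 = 13, A[0][1] + B[1][2] = -5 + 10 = 5, A[0][2] + B[2][2] = 7 + -5 = 2) = 2 (attained at k = 2)
  C[1][0] = min over k of (A[1][0] + B[0][0] = 1 + 0 = 1, A[1][1] + B[1][0] = 4 + -4 = 0, A[1][2] + B[2][0] = -2 + -1 = -3) = -3 (attained at k = 2)
  C[1][1] = min over k of (A[1][0] + B[0][1] = 1 + -1 = 0, A[1][1] + B[1][1] = 4 + 10 = 14, A[1][2] + B[2][1] = -2 + 0 = -2) = -2 (attained at k = 2)
  C[1][2] = min over k of (A[1][0] + B[0][2] = 1 + 10 = 11, A[1][1] + B[1][2] = 4 + 10 = 14, A[1][2] + B[2][2] = -2 + -5 = -7) = -7 (attained at k = 2)
  C[2][0] = min over k of (A[2][0] + B[0][0] = 7 + 0 = 7, A[2][1] + B[1][0] = -2 + -4 = -6, A[2][2] + B[2][0] = 10 + -1 = 9) = -6 (attained at k = 1)
  C[2][1] = min over k of (A[2][0] + B[0][1] = 7 + -1 = 6, A[2][1] + B[1][1] = -2 + 10 = 8, A[2][2] + B[2][1] = 10 + 0 = 10) = 6 (attained at k = 0)
  C[2][2] = min over k of (A[2][0] + B[0][2] = 7 + 10 = 17, A[2][1] + B[1][2] = -2 + 10 = 8, A[2][2] + B[2][2] = 10 + -5 = 5) = 5 (attained at k = 2)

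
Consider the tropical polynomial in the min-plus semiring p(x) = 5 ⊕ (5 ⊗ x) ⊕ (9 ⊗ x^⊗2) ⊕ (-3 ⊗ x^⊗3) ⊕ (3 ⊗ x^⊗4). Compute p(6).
p(6) = 5

A tropical monomial a ⊗ x^⊗i evaluates to a + i · x. Evaluating each term at x = 6:
  Term 0 contributes 5 + 0 · 6 = 5
  Term 1 contributes 5 + 1 · 6 = 11
  Term 2 contributes 9 + 2 · 6 = 21
  Term 3 contributes -3 + 3 · 6 = 15
  Term 4 contributes 3 + 4 · 6 = 27
p(6) = ⊕ of these = min[5, 11, 21, 15, 27] = 5.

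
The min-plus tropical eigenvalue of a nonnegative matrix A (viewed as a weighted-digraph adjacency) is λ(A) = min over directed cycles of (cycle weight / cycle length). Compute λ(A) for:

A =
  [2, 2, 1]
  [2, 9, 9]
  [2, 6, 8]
λ(A) = 3/2

Enumerate directed cycles and compute their means (weight / length). Sample:
  cycle 0 → 0: weight = 2, length = 1, mean = 2/1 ≈ 2.000
  cycle 1 → 1: weight = 9, length = 1, mean = 9/1 ≈ 9.000
  cycle 2 → 2: weight = 8, length = 1, mean = 8/1 ≈ 8.000
  cycle 0 → 1 → 0: weight = 4, length = 2, mean = 4/2 ≈ 2.000
  cycle 0 → 2 → 0: weight = 3, length = 2, mean = 3/2 ≈ 1.500
  cycle 1 → 0 → 1: weight = 4, length = 2, mean = 4/2 ≈ 2.000
Minimum mean = 1.500, attained e.g. along the cycle 0 → 2 → 0 with weight 3 and length 2. So λ(A) = 3/2 = 3/2.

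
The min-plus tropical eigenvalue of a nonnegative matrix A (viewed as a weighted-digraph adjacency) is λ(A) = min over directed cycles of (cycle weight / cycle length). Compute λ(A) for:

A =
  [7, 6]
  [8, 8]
λ(A) = 7

Enumerate directed cycles and compute their means (weight / length). Sample:
  cycle 0 → 0: weight = 7, length = 1, mean = 7/1 ≈ 7.000
  cycle 1 → 1: weight = 8, length = 1, mean = 8/1 ≈ 8.000
  cycle 0 → 1 → 0: weight = 14, length = 2, mean = 14/2 ≈ 7.000
  cycle 1 → 0 → 1: weight = 14, length = 2, mean = 14/2 ≈ 7.000
Minimum mean = 7.000, attained e.g. along the cycle 0 → 0 with weight 7 and length 1. So λ(A) = 7/1 = 7.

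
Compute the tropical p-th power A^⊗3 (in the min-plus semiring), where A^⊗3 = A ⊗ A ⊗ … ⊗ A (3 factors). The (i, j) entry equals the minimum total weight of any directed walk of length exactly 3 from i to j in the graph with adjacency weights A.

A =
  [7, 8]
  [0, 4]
A^⊗3 =
  [12, 16]
  [8, 12]

Each entry (A^⊗3)_ij equals the minimum over all length-3 walks i = v_0 → v_1 → … → v_3 = j of Σ_t A[v_t][v_{t+1}]. For example, for (i, j) = (0, 1) we minimise over 4 possible intermediate vertex sequences; the minimum is 16, attained along the walk 0 → 1 → 0 → 1.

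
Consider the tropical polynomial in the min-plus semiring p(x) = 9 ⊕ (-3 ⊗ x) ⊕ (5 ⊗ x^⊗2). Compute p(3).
p(3) = 0

A tropical monomial a ⊗ x^⊗i evaluates to a + i · x. Evaluating each term at x = 3:
  Term 0 contributes 9 + 0 · 3 = 9
  Term 1 contributes -3 + 1 · 3 = 0
  Term 2 contributes 5 + 2 · 3 = 11
p(3) = ⊕ of these = min[9, 0, 11] = 0.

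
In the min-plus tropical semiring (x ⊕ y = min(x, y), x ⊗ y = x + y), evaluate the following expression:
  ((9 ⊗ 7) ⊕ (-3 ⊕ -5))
((9 ⊗ 7) ⊕ (-3 ⊕ -5)) = -5

Expand innermost to outermost. Recall ⊕ takes the minimum of its arguments and ⊗ takes their sum. Working out the expression ((9 ⊗ 7) ⊕ (-3 ⊕ -5)) gives -5.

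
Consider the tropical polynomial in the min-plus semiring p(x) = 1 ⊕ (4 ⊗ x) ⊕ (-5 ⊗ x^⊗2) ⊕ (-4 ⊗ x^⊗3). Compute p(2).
p(2) = -1

A tropical monomial a ⊗ x^⊗i evaluates to a + i · x. Evaluating each term at x = 2:
  Term 0 contributes 1 + 0 · 2 = 1
  Term 1 contributes 4 + 1 · 2 = 6
  Term 2 contributes -5 + 2 · 2 = -1
  Term 3 contributes -4 + 3 · 2 = 2
p(2) = ⊕ of these = min[1, 6, -1, 2] = -1.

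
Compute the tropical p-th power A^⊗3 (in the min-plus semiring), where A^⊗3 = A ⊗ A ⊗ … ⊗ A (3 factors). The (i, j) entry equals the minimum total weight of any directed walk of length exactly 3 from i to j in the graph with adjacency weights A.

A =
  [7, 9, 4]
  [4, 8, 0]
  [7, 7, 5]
A^⊗3 =
  [15, 16, 11]
  [11, 12, 7]
  [14, 14, 12]

Each entry (A^⊗3)_ij equals the minimum over all length-3 walks i = v_0 → v_1 → … → v_3 = j of Σ_t A[v_t][v_{t+1}]. For example, for (i, j) = (0, 2) we minimise over 9 possible intermediate vertex sequences; the minimum is 11, attained along the walk 0 → 2 → 1 → 2.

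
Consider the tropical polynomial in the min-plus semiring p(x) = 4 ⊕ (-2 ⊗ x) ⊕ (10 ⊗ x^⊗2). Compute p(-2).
p(-2) = -4

A tropical monomial a ⊗ x^⊗i evaluates to a + i · x. Evaluating each term at x = -2:
  Term 0 contributes 4 + 0 · -2 = 4
  Term 1 contributes -2 + 1 · -2 = -4
  Term 2 contributes 10 + 2 · -2 = 6
p(-2) = ⊕ of these = min[4, -4, 6] = -4.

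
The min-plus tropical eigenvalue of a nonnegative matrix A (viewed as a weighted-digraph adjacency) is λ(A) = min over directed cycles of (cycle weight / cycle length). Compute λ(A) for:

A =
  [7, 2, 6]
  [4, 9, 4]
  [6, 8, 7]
λ(A) = 3

Enumerate directed cycles and compute their means (weight / length). Sample:
  cycle 0 → 0: weight = 7, length = 1, mean = 7/1 ≈ 7.000
  cycle 1 → 1: weight = 9, length = 1, mean = 9/1 ≈ 9.000
  cycle 2 → 2: weight = 7, length = 1, mean = 7/1 ≈ 7.000
  cycle 0 → 1 → 0: weight = 6, length = 2, mean = 6/2 ≈ 3.000
  cycle 0 → 2 → 0: weight = 12, length = 2, mean = 12/2 ≈ 6.000
  cycle 1 → 0 → 1: weight = 6, length = 2, mean = 6/2 ≈ 3.000
Minimum mean = 3.000, attained e.g. along the cycle 0 → 1 → 0 with weight 6 and length 2. So λ(A) = 6/2 = 3.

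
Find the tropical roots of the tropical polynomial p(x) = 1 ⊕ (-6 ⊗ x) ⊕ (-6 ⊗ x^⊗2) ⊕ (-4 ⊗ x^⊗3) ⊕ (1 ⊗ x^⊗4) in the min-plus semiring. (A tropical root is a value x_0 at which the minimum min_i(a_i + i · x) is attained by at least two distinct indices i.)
Roots: {-5, -2, 0, 7}

Each tropical root is a break point of the lower envelope of the lines y = a_i + i · x (there are 5 lines, with slopes 0, 1, ..., 4). Only the lines that attain the minimum somewhere contribute to roots; other lines are dominated. Here the surviving (envelope) indices are i = 4, i = 3, i = 2, i = 1, i = 0.
Intersections between consecutive envelope lines give the roots: for adjacent envelope indices i < j the intersection is x = (a_i − a_j) / (j − i). Reading off the sorted break points: {-5, -2, 0, 7}.
Verification: at each break x_0, at least two indices attain the minimum of min_i(a_i + i · x_0).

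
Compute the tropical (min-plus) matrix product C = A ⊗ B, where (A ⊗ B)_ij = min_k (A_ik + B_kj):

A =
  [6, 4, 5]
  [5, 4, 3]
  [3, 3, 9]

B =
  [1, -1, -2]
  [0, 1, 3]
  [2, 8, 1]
A ⊗ B =
  [4, 5, 4]
  [4, 4, 3]
  [3, 2, 1]

Apply the min-plus product entry-by-entry:
  C[0][0] = min over k of (A[0][0] + B[0][0] = 6 + 1 = 7, A[0][1] + B[1][0] = 4 + 0 = 4, A[0][2] + B[2][0] = 5 + 2 = 7) = 4 (attained at k = 1)
  C[0][1] = min over k of (A[0][0] + B[0][1] = 6 + -1 = 5, A[0][1] + B[1][1] = 4 + 1 = 5, A[0][2] + B[2][1] = 5 + 8 = 13) = 5 (attained at k = 0)
  C[0][2] = min over k of (A[0][0] + B[0][2] = 6 + -2 = 4, A[0][1] + B[1][2] = 4 + 3 = 7, A[0][2] + B[2][2] = 5 + 1 = 6) = 4 (attained at k = 0)
  C[1][0] = min over k of (A[1][0] + B[0][0] = 5 + 1 = 6, A[1][1] + B[1][0] = 4 + 0 = 4, A[1][2] + B[2][0] = 3 + 2 = 5) = 4 (attained at k = 1)
  C[1][1] = min over k of (A[1][0] + B[0][1] = 5 + -1 = 4, A[1][1] + B[1][1] = 4 + 1 = 5, A[1][2] + B[2][1] = 3 + 8 = 11) = 4 (attained at k = 0)
  C[1][2] = min over k of (A[1][0] + B[0][2] = 5 + -2 = 3, A[1][1] + B[1][2] = 4 + 3 = 7, A[1][2] + B[2][2] = 3 + 1 = 4) = 3 (attained at k = 0)
  C[2][0] = min over k of (A[2][0] + B[0][0] = 3 + 1 = 4, A[2][1] + B[1][0] = 3 + 0 = 3, A[2][2] + B[2][0] = 9 + 2 = 11) = 3 (attained at k = 1)
  C[2][1] = min over k of (A[2][0] + B[0][1] = 3 + -1 = 2, A[2][1] + B[1][1] = 3 + 1 = 4, A[2][2] + B[2][1] = 9 + 8 = 17) = 2 (attained at k = 0)
  C[2][2] = min over k of (A[2][0] + B[0][2] = 3 + -2 = 1, A[2][1] + B[1][2] = 3 + 3 = 6, A[2][2] + B[2][2] = 9 + 1 = 10) = 1 (attained at k = 0)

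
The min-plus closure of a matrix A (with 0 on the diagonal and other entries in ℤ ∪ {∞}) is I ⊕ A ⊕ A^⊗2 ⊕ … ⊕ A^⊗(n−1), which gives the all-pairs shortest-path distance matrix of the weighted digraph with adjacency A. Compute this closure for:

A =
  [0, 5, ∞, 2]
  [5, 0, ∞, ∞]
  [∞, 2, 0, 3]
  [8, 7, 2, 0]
Closure =
  [0, 5, 4, 2]
  [5, 0, 9, 7]
  [7, 2, 0, 3]
  [8, 4, 2, 0]

This is the Floyd-Warshall all-pairs shortest-path computation. For each intermediate vertex k = 0, 1, …, 3, update dist[i][j] ← min(dist[i][j], dist[i][k] + dist[k][j]). The final matrix gives, for each (i, j), the minimum total weight of any directed path from i to j (possibly empty when i = j).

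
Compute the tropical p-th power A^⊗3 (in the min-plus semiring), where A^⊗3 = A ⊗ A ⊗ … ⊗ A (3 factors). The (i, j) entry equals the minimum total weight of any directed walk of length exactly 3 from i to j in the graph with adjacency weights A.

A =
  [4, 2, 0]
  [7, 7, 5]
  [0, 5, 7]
A^⊗3 =
  [4, 2, 0]
  [7, 7, 5]
  [0, 5, 4]

Each entry (A^⊗3)_ij equals the minimum over all length-3 walks i = v_0 → v_1 → … → v_3 = j of Σ_t A[v_t][v_{t+1}]. For example, for (i, j) = (0, 2) we minimise over 9 possible intermediate vertex sequences; the minimum is 0, attained along the walk 0 → 2 → 0 → 2.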